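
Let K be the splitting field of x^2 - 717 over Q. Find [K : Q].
[K : Q] = 2

f(x) = x^2 - 717 factors as (x - √717)(x + √717). The splitting field is K = Q(√717). Since 717 is squarefree and > 1, it is not a perfect square, so x^2 - 717 is irreducible over Q and [Q(√717) : Q] = 2. Hence [K : Q] = 2.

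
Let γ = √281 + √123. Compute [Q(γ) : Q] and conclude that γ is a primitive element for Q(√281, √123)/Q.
[Q(γ) : Q] = 4 (equivalently, Q(γ) = Q(√281, √123))

Obviously Q(γ) ⊆ Q(√281, √123), and [Q(√281, √123):Q] = 4 (since 281, 123 are distinct squarefree integers > 1 with 34563 not a perfect square). To show equality we compute the minimal polynomial of γ. From γ = √281 + √123: γ^2 = 281 + 2√(34563) + 123 = 404 + 2√(34563), so γ^2 - 404 = 2√(34563); squaring, (γ^2 - 404)^2 = 4·34563, i.e. γ^4 - 808γ^2 + 163216 - 138252 = 0, i.e. γ^4 - 808γ^2 + 24964 = 0. So γ is a root of x^4 - 808x^2 + 24964. This polynomial is irreducible over Q: it has no rational root (each ±√281 ± √123 is irrational), and any factorization into two quadratics over Q would force √(34563) ∈ Q (pairing opposite roots) or √281, √123 ∈ Q (other pairings), all impossible. Hence [Q(γ):Q] = 4 = [Q(√281, √123):Q], so Q(γ) = Q(√281, √123).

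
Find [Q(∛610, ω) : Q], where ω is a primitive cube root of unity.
[Q(∛610, ω) : Q] = 6

[Q(∛610):Q] = 3 (min poly x^3 - 610, irreducible since 610 is not a perfect cube). [Q(ω):Q] = 2 (min poly x^2 + x + 1). Since Q(∛610) ⊂ R and ω ∉ R, we have ω ∉ Q(∛610), so x^2 + x + 1 remains irreducible over Q(∛610) and [Q(∛610, ω) : Q(∛610)] = 2. By the tower law, [Q(∛610, ω) : Q] = 3 · 2 = 6. (In fact Q(∛610, ω) is the splitting field of x^3 - 610 over Q.)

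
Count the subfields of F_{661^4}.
F_{661^4} has 3 subfields

The subfields of F_{p^n} are exactly the fields F_{p^d} for d | n (each is the fixed field of the unique index-d subgroup of Gal(F_{p^n}/F_p) ≅ Z/nZ). The divisors of n = 4 are {1, 2, 4}, giving 3 subfields: F_{661^1}, F_{661^2}, F_{661^4}.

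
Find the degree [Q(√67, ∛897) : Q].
[Q(√67, ∛897) : Q] = 6

Let L = Q(√67, ∛897). Since Q(√67) ⊂ L and [Q(√67):Q] = 2, the tower law gives 2 | [L:Q]. Likewise Q(∛897) ⊂ L with [Q(∛897):Q] = 3 (because 897 is not a perfect cube), so 3 | [L:Q]. As gcd(2,3) = 1, [L:Q] is divisible by 6. Conversely L is generated over Q by √67 and ∛897, so [L:Q] ≤ 2·3 = 6. Therefore [Q(√67, ∛897) : Q] = 6.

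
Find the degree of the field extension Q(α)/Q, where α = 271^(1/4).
[Q(α):Q] = 4

α is a root of x^4 - 271. By Eisenstein's criterion at the prime p = 271 (which divides the constant term 271 but p^2 = 73441 does not, since 271 is squarefree), x^4 - 271 is irreducible over Q. Hence [Q(α):Q] = 4.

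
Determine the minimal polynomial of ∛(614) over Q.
m_α(x) = x^3 - 614

α satisfies α^3 = 614, so x^3 - 614 annihilates α. By the rational root test, a rational root p/q (in lowest terms) of x^3 - 614 would satisfy p^3 = 614 q^3, forcing q = 1 and p^3 = 614; but 614 is not a perfect cube, contradiction. A monic cubic over Q with no rational root is irreducible (any nontrivial factorization would include a linear factor). Hence x^3 - 614 is the minimal polynomial of α, and in particular [Q(α):Q] = 3.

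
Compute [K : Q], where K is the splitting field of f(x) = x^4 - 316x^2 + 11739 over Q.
[K : Q] = 4

Solving the quadratic in x^2: x^2 = (316 ± √(316^2 - 4·11739))/2 = (316 ± √52900)/2 = (316 ± 230)/2, giving x^2 = 43 or x^2 = 273. So f(x) = (x^2 - 43)(x^2 - 273) and the roots of f are ±√43, ±√273. Hence the splitting field is K = Q(√43, √273). Since 43 and 273 are distinct squarefree integers > 1, their product 11739 is not a perfect square, so √273 ∉ Q(√43). By the tower law [K:Q] = [Q(√43,√273):Q(√43)] · [Q(√43):Q] = 2 · 2 = 4.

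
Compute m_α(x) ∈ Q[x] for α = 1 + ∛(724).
m_α(x) = x^3 - 3x^2 + 3x - 725

Set β = α - 1 = ∛(724), so β^3 = 724. Then (α - 1)^3 - 724 = 0, i.e. α is a root of g(x) = (x - 1)^3 - 724 = x^3 - 3x^2 + 3x - 725. Since g(x) = h(x - 1) where h(x) = x^3 - 724, and h is irreducible over Q (because 724 is not a perfect cube, so h has no rational root, and a monic cubic with no rational root is irreducible), g is also irreducible (irreducibility is preserved under the substitution x → x - 1). Hence m_α(x) = x^3 - 3x^2 + 3x - 725.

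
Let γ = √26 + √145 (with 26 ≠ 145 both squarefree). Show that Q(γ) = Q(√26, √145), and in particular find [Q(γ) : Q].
[Q(γ) : Q] = 4 (equivalently, Q(γ) = Q(√26, √145))

Obviously Q(γ) ⊆ Q(√26, √145), and [Q(√26, √145):Q] = 4 (since 26, 145 are distinct squarefree integers > 1 with 3770 not a perfect square). To show equality we compute the minimal polynomial of γ. From γ = √26 + √145: γ^2 = 26 + 2√(3770) + 145 = 171 + 2√(3770), so γ^2 - 171 = 2√(3770); squaring, (γ^2 - 171)^2 = 4·3770, i.e. γ^4 - 342γ^2 + 29241 - 15080 = 0, i.e. γ^4 - 342γ^2 + 14161 = 0. So γ is a root of x^4 - 342x^2 + 14161. This polynomial is irreducible over Q: it has no rational root (each ±√26 ± √145 is irrational), and any factorization into two quadratics over Q would force √(3770) ∈ Q (pairing opposite roots) or √26, √145 ∈ Q (other pairings), all impossible. Hence [Q(γ):Q] = 4 = [Q(√26, √145):Q], so Q(γ) = Q(√26, √145).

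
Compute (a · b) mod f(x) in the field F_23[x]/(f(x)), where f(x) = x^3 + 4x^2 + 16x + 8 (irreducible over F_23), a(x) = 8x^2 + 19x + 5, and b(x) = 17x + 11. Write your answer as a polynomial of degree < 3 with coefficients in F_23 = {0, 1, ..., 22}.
a · b ≡ 5x^2 + 4x + 2 (mod f(x))

Multiply in F_23[x]: a(x)·b(x) = (8x^2 + 19x + 5)·(17x + 11) = 21x^3 + 20x^2 + 18x + 9. This has degree ≥ 3, so divide by f(x) over F_23: 21x^3 + 20x^2 + 18x + 9 = (21)·(x^3 + 4x^2 + 16x + 8) + (5x^2 + 4x + 2). Hence a·b ≡ 5x^2 + 4x + 2 (mod f). (F_23[x]/(f) is a field with 23^3 = 12167 elements since f is irreducible of degree 3.)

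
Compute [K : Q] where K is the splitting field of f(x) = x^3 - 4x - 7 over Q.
[K : Q] = 6

By the rational root test, any rational root of the monic integer polynomial f(x) = x^3 - 4x - 7 must be an integer dividing the constant term -7, i.e. one of ±{1, 7}. Evaluating: f(1) = -10, f(-1) = -4, f(7) = 308, f(-7) = -322; none is 0, so f has no rational root and is therefore irreducible over Q (a cubic with no linear factor over a field is irreducible). For an irreducible cubic, the Galois group is A_3 or S_3 according as the discriminant disc(f) = -4a^3 - 27b^2 = -4·(-4)^3 - 27·(-7)^2 = -1067 is or is not a square in Q. Here disc(f) = -1067 is not a perfect square in Q, so the Galois group of f over Q is not contained in A_3 and must be all of S_3. The splitting field has degree |S_3| = 6 over Q, so [K : Q] = 6.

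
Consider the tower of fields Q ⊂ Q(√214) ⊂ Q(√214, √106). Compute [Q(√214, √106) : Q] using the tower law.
[Q(√214, √106) : Q] = 4

[Q(√214):Q] = 2 (min poly x^2 - 214, irreducible since 214 is squarefree > 1). For the top step, suppose √106 ∈ Q(√214), say √106 = c + d√214 with c, d ∈ Q. Squaring: 106 = c^2 + 214d^2 + 2cd√214. Since √214 ∉ Q this forces 2cd = 0. If d = 0 then √106 = c ∈ Q, contradicting 106 squarefree > 1. If c = 0 then 106 = 214d^2, so 214·106 = (214d)^2 is a perfect square in Q — but 214·106 = 22684 is not a perfect square (since 214 and 106 are distinct squarefree integers). Contradiction. Hence √106 ∉ Q(√214), so x^2 - 106 stays irreducible over Q(√214) and [Q(√214, √106) : Q(√214)] = 2. By the tower law, [Q(√214, √106) : Q] = 2 · 2 = 4.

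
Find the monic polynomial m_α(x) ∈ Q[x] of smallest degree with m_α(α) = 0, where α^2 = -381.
m_α(x) = x^2 + 381

α satisfies α^2 + 381 = 0, so x^2 + 381 annihilates α. Since d = -381 is squarefree and ≠ 1, it is not a perfect square in Q, so x^2 + 381 has no rational root and is therefore irreducible over Q (a degree-2 polynomial over a field is irreducible iff it has no root). Hence m_α(x) = x^2 + 381.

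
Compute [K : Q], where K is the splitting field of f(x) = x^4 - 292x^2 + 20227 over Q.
[K : Q] = 4

Solving the quadratic in x^2: x^2 = (292 ± √(292^2 - 4·20227))/2 = (292 ± √4356)/2 = (292 ± 66)/2, giving x^2 = 113 or x^2 = 179. So f(x) = (x^2 - 113)(x^2 - 179) and the roots of f are ±√113, ±√179. Hence the splitting field is K = Q(√113, √179). Since 113 and 179 are distinct squarefree integers > 1, their product 20227 is not a perfect square, so √179 ∉ Q(√113). By the tower law [K:Q] = [Q(√113,√179):Q(√113)] · [Q(√113):Q] = 2 · 2 = 4.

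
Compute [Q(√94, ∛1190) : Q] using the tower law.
[Q(√94, ∛1190) : Q] = 6

Let L = Q(√94, ∛1190). Since Q(√94) ⊂ L and [Q(√94):Q] = 2, the tower law gives 2 | [L:Q]. Likewise Q(∛1190) ⊂ L with [Q(∛1190):Q] = 3 (because 1190 is not a perfect cube), so 3 | [L:Q]. As gcd(2,3) = 1, [L:Q] is divisible by 6. Conversely L is generated over Q by √94 and ∛1190, so [L:Q] ≤ 2·3 = 6. Therefore [Q(√94, ∛1190) : Q] = 6.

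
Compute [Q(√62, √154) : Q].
[Q(√62, √154) : Q] = 4

[Q(√62):Q] = 2 (min poly x^2 - 62, irreducible since 62 is squarefree > 1). For the top step, suppose √154 ∈ Q(√62), say √154 = c + d√62 with c, d ∈ Q. Squaring: 154 = c^2 + 62d^2 + 2cd√62. Since √62 ∉ Q this forces 2cd = 0. If d = 0 then √154 = c ∈ Q, contradicting 154 squarefree > 1. If c = 0 then 154 = 62d^2, so 62·154 = (62d)^2 is a perfect square in Q — but 62·154 = 9548 is not a perfect square (since 62 and 154 are distinct squarefree integers). Contradiction. Hence √154 ∉ Q(√62), so x^2 - 154 stays irreducible over Q(√62) and [Q(√62, √154) : Q(√62)] = 2. By the tower law, [Q(√62, √154) : Q] = 2 · 2 = 4.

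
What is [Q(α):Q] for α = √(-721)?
[Q(α):Q] = 2

[Q(α):Q] equals the degree of the minimal polynomial of α. Here α^2 = -721 and x^2 + 721 is irreducible (d = -721 is squarefree, ≠ 1, hence not a square), so deg(m_α) = 2. Thus [Q(α):Q] = 2.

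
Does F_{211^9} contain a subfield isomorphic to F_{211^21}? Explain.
No: F_{211^21} is not a subfield of F_{211^9}

F_{p^m} embeds in F_{p^n} iff m | n. Here 21 ∤ 9 (since 9 = 0·21 + 9 with remainder 9 ≠ 0), so F_{211^21} is not a subfield of F_{211^9}. Equivalently: if it were, the tower law would give 21 = [F_{211^21}:F_211] dividing [F_{211^9}:F_211] = 9, contradiction.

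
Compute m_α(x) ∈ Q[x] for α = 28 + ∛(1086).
m_α(x) = x^3 - 84x^2 + 2352x - 23038

Set β = α - 28 = ∛(1086), so β^3 = 1086. Then (α - 28)^3 - 1086 = 0, i.e. α is a root of g(x) = (x - 28)^3 - 1086 = x^3 - 84x^2 + 2352x - 23038. Since g(x) = h(x - 28) where h(x) = x^3 - 1086, and h is irreducible over Q (because 1086 is not a perfect cube, so h has no rational root, and a monic cubic with no rational root is irreducible), g is also irreducible (irreducibility is preserved under the substitution x → x - 28). Hence m_α(x) = x^3 - 84x^2 + 2352x - 23038.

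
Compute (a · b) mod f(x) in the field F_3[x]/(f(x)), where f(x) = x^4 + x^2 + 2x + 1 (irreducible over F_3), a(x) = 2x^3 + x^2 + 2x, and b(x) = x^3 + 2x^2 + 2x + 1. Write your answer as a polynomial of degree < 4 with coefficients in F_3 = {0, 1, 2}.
a · b ≡ 2x^3 + 2x^2 (mod f(x))

Multiply in F_3[x]: a(x)·b(x) = (2x^3 + x^2 + 2x)·(x^3 + 2x^2 + 2x + 1) = 2x^6 + 2x^5 + 2x^4 + 2x^3 + 2x^2 + 2x. This has degree ≥ 4, so divide by f(x) over F_3: 2x^6 + 2x^5 + 2x^4 + 2x^3 + 2x^2 + 2x = (2x^2 + 2x)·(x^4 + x^2 + 2x + 1) + (2x^3 + 2x^2). Hence a·b ≡ 2x^3 + 2x^2 (mod f). (F_3[x]/(f) is a field with 3^4 = 81 elements since f is irreducible of degree 4.)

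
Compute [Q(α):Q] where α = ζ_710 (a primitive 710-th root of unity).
[Q(α):Q] = 280

The minimal polynomial of ζ_710 over Q is the 710-th cyclotomic polynomial Φ_710(x), which is irreducible over Q and has degree φ(710) = 280. Hence [Q(α):Q] = φ(710) = 280.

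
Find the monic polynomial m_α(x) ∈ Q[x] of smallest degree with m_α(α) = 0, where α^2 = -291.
m_α(x) = x^2 + 291

α satisfies α^2 + 291 = 0, so x^2 + 291 annihilates α. Since d = -291 is squarefree and ≠ 1, it is not a perfect square in Q, so x^2 + 291 has no rational root and is therefore irreducible over Q (a degree-2 polynomial over a field is irreducible iff it has no root). Hence m_α(x) = x^2 + 291.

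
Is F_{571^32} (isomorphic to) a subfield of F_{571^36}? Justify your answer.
No: F_{571^32} is not a subfield of F_{571^36}

F_{p^m} embeds in F_{p^n} iff m | n. Here 32 ∤ 36 (since 36 = 1·32 + 4 with remainder 4 ≠ 0), so F_{571^32} is not a subfield of F_{571^36}. Equivalently: if it were, the tower law would give 32 = [F_{571^32}:F_571] dividing [F_{571^36}:F_571] = 36, contradiction.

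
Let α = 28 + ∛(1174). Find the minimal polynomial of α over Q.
m_α(x) = x^3 - 84x^2 + 2352x - 23126

Set β = α - 28 = ∛(1174), so β^3 = 1174. Then (α - 28)^3 - 1174 = 0, i.e. α is a root of g(x) = (x - 28)^3 - 1174 = x^3 - 84x^2 + 2352x - 23126. Since g(x) = h(x - 28) where h(x) = x^3 - 1174, and h is irreducible over Q (because 1174 is not a perfect cube, so h has no rational root, and a monic cubic with no rational root is irreducible), g is also irreducible (irreducibility is preserved under the substitution x → x - 28). Hence m_α(x) = x^3 - 84x^2 + 2352x - 23126.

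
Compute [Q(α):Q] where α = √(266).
[Q(α):Q] = 2

[Q(α):Q] equals the degree of the minimal polynomial of α. Here α^2 = 266 and x^2 - 266 is irreducible (d = 266 is squarefree, ≠ 1, hence not a square), so deg(m_α) = 2. Thus [Q(α):Q] = 2.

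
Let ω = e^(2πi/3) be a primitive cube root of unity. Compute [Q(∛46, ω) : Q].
[Q(∛46, ω) : Q] = 6

[Q(∛46):Q] = 3 (min poly x^3 - 46, irreducible since 46 is not a perfect cube). [Q(ω):Q] = 2 (min poly x^2 + x + 1). Since Q(∛46) ⊂ R and ω ∉ R, we have ω ∉ Q(∛46), so x^2 + x + 1 remains irreducible over Q(∛46) and [Q(∛46, ω) : Q(∛46)] = 2. By the tower law, [Q(∛46, ω) : Q] = 3 · 2 = 6. (In fact Q(∛46, ω) is the splitting field of x^3 - 46 over Q.)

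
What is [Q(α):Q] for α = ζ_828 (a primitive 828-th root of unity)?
[Q(α):Q] = 264

The minimal polynomial of ζ_828 over Q is the 828-th cyclotomic polynomial Φ_828(x), which is irreducible over Q and has degree φ(828) = 264. Hence [Q(α):Q] = φ(828) = 264.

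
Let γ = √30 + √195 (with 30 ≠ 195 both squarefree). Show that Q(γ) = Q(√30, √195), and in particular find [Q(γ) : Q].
[Q(γ) : Q] = 4 (equivalently, Q(γ) = Q(√30, √195))

Obviously Q(γ) ⊆ Q(√30, √195), and [Q(√30, √195):Q] = 4 (since 30, 195 are distinct squarefree integers > 1 with 5850 not a perfect square). To show equality we compute the minimal polynomial of γ. From γ = √30 + √195: γ^2 = 30 + 2√(5850) + 195 = 225 + 2√(5850), so γ^2 - 225 = 2√(5850); squaring, (γ^2 - 225)^2 = 4·5850, i.e. γ^4 - 450γ^2 + 50625 - 23400 = 0, i.e. γ^4 - 450γ^2 + 27225 = 0. So γ is a root of x^4 - 450x^2 + 27225. This polynomial is irreducible over Q: it has no rational root (each ±√30 ± √195 is irrational), and any factorization into two quadratics over Q would force √(5850) ∈ Q (pairing opposite roots) or √30, √195 ∈ Q (other pairings), all impossible. Hence [Q(γ):Q] = 4 = [Q(√30, √195):Q], so Q(γ) = Q(√30, √195).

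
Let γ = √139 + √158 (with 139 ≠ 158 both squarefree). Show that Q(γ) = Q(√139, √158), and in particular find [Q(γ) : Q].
[Q(γ) : Q] = 4 (equivalently, Q(γ) = Q(√139, √158))

Obviously Q(γ) ⊆ Q(√139, √158), and [Q(√139, √158):Q] = 4 (since 139, 158 are distinct squarefree integers > 1 with 21962 not a perfect square). To show equality we compute the minimal polynomial of γ. From γ = √139 + √158: γ^2 = 139 + 2√(21962) + 158 = 297 + 2√(21962), so γ^2 - 297 = 2√(21962); squaring, (γ^2 - 297)^2 = 4·21962, i.e. γ^4 - 594γ^2 + 88209 - 87848 = 0, i.e. γ^4 - 594γ^2 + 361 = 0. So γ is a root of x^4 - 594x^2 + 361. This polynomial is irreducible over Q: it has no rational root (each ±√139 ± √158 is irrational), and any factorization into two quadratics over Q would force √(21962) ∈ Q (pairing opposite roots) or √139, √158 ∈ Q (other pairings), all impossible. Hence [Q(γ):Q] = 4 = [Q(√139, √158):Q], so Q(γ) = Q(√139, √158).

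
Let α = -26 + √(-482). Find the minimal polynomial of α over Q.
m_α(x) = x^2 + 52x + 1158

From α + 26 = √(-482), squaring gives (α + 26)^2 = -482, i.e. α^2 + 52α + 676 = -482, so α^2 + 52α + 1158 = 0. The discriminant of x^2 + 52x + 1158 is (52)^2 - 4·(1158) = 2704 - 4632 = -1928, and 4·(-482) is not a perfect square in Q since -482 is squarefree and ≠ 1. Hence x^2 + 52x + 1158 is irreducible over Q and is the minimal polynomial of α.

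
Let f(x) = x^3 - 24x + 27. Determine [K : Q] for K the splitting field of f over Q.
[K : Q] = 6

By the rational root test, any rational root of the monic integer polynomial f(x) = x^3 - 24x + 27 must be an integer dividing the constant term 27, i.e. one of ±{1, 3, 9, 27}. Evaluating: f(1) = 4, f(-1) = 50, f(3) = -18, f(-3) = 72, f(9) = 540, f(-9) = -486, f(27) = 19062, f(-27) = -19008; none is 0, so f has no rational root and is therefore irreducible over Q (a cubic with no linear factor over a field is irreducible). For an irreducible cubic, the Galois group is A_3 or S_3 according as the discriminant disc(f) = -4a^3 - 27b^2 = -4·(-24)^3 - 27·(27)^2 = 35613 is or is not a square in Q. Here disc(f) = 35613 is not a perfect square in Q, so the Galois group of f over Q is not contained in A_3 and must be all of S_3. The splitting field has degree |S_3| = 6 over Q, so [K : Q] = 6.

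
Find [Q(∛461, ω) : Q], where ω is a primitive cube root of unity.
[Q(∛461, ω) : Q] = 6

[Q(∛461):Q] = 3 (min poly x^3 - 461, irreducible since 461 is not a perfect cube). [Q(ω):Q] = 2 (min poly x^2 + x + 1). Since Q(∛461) ⊂ R and ω ∉ R, we have ω ∉ Q(∛461), so x^2 + x + 1 remains irreducible over Q(∛461) and [Q(∛461, ω) : Q(∛461)] = 2. By the tower law, [Q(∛461, ω) : Q] = 3 · 2 = 6. (In fact Q(∛461, ω) is the splitting field of x^3 - 461 over Q.)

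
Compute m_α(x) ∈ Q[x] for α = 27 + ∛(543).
m_α(x) = x^3 - 81x^2 + 2187x - 20226

Set β = α - 27 = ∛(543), so β^3 = 543. Then (α - 27)^3 - 543 = 0, i.e. α is a root of g(x) = (x - 27)^3 - 543 = x^3 - 81x^2 + 2187x - 20226. Since g(x) = h(x - 27) where h(x) = x^3 - 543, and h is irreducible over Q (because 543 is not a perfect cube, so h has no rational root, and a monic cubic with no rational root is irreducible), g is also irreducible (irreducibility is preserved under the substitution x → x - 27). Hence m_α(x) = x^3 - 81x^2 + 2187x - 20226.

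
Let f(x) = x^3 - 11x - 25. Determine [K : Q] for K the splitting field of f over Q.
[K : Q] = 6

By the rational root test, any rational root of the monic integer polynomial f(x) = x^3 - 11x - 25 must be an integer dividing the constant term -25, i.e. one of ±{1, 5, 25}. Evaluating: f(1) = -35, f(-1) = -15, f(5) = 45, f(-5) = -95, f(25) = 15325, f(-25) = -15375; none is 0, so f has no rational root and is therefore irreducible over Q (a cubic with no linear factor over a field is irreducible). For an irreducible cubic, the Galois group is A_3 or S_3 according as the discriminant disc(f) = -4a^3 - 27b^2 = -4·(-11)^3 - 27·(-25)^2 = -11551 is or is not a square in Q. Here disc(f) = -11551 is not a perfect square in Q, so the Galois group of f over Q is not contained in A_3 and must be all of S_3. The splitting field has degree |S_3| = 6 over Q, so [K : Q] = 6.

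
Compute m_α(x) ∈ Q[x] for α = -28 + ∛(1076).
m_α(x) = x^3 + 84x^2 + 2352x + 20876

Set β = α + 28 = ∛(1076), so β^3 = 1076. Then (α + 28)^3 - 1076 = 0, i.e. α is a root of g(x) = (x + 28)^3 - 1076 = x^3 + 84x^2 + 2352x + 20876. Since g(x) = h(x + 28) where h(x) = x^3 - 1076, and h is irreducible over Q (because 1076 is not a perfect cube, so h has no rational root, and a monic cubic with no rational root is irreducible), g is also irreducible (irreducibility is preserved under the substitution x → x + 28). Hence m_α(x) = x^3 + 84x^2 + 2352x + 20876.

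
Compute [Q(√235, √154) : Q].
[Q(√235, √154) : Q] = 4

[Q(√235):Q] = 2 (min poly x^2 - 235, irreducible since 235 is squarefree > 1). For the top step, suppose √154 ∈ Q(√235), say √154 = c + d√235 with c, d ∈ Q. Squaring: 154 = c^2 + 235d^2 + 2cd√235. Since √235 ∉ Q this forces 2cd = 0. If d = 0 then √154 = c ∈ Q, contradicting 154 squarefree > 1. If c = 0 then 154 = 235d^2, so 235·154 = (235d)^2 is a perfect square in Q — but 235·154 = 36190 is not a perfect square (since 235 and 154 are distinct squarefree integers). Contradiction. Hence √154 ∉ Q(√235), so x^2 - 154 stays irreducible over Q(√235) and [Q(√235, √154) : Q(√235)] = 2. By the tower law, [Q(√235, √154) : Q] = 2 · 2 = 4.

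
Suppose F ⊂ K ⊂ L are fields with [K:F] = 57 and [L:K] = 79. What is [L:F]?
[L:F] = 4503

The tower law says that for any tower of field extensions F ⊂ K ⊂ L with finite degrees, [L:F] = [L:K] · [K:F]. Here this gives [L:F] = 79 · 57 = 4503.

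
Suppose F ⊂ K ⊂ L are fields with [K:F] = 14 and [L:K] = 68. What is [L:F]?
[L:F] = 952

The tower law says that for any tower of field extensions F ⊂ K ⊂ L with finite degrees, [L:F] = [L:K] · [K:F]. Here this gives [L:F] = 68 · 14 = 952.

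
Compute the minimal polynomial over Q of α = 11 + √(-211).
m_α(x) = x^2 - 22x + 332

From α - 11 = √(-211), squaring gives (α - 11)^2 = -211, i.e. α^2 - 22α + 121 = -211, so α^2 - 22α + 332 = 0. The discriminant of x^2 - 22x + 332 is (-22)^2 - 4·(332) = 484 - 1328 = -844, and 4·(-211) is not a perfect square in Q since -211 is squarefree and ≠ 1. Hence x^2 - 22x + 332 is irreducible over Q and is the minimal polynomial of α.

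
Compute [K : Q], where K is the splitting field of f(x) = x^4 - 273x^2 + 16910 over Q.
[K : Q] = 4

Solving the quadratic in x^2: x^2 = (273 ± √(273^2 - 4·16910))/2 = (273 ± √6889)/2 = (273 ± 83)/2, giving x^2 = 178 or x^2 = 95. So f(x) = (x^2 - 178)(x^2 - 95) and the roots of f are ±√178, ±√95. Hence the splitting field is K = Q(√178, √95). Since 178 and 95 are distinct squarefree integers > 1, their product 16910 is not a perfect square, so √95 ∉ Q(√178). By the tower law [K:Q] = [Q(√178,√95):Q(√178)] · [Q(√178):Q] = 2 · 2 = 4.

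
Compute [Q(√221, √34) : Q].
[Q(√221, √34) : Q] = 4

[Q(√221):Q] = 2 (min poly x^2 - 221, irreducible since 221 is squarefree > 1). For the top step, suppose √34 ∈ Q(√221), say √34 = c + d√221 with c, d ∈ Q. Squaring: 34 = c^2 + 221d^2 + 2cd√221. Since √221 ∉ Q this forces 2cd = 0. If d = 0 then √34 = c ∈ Q, contradicting 34 squarefree > 1. If c = 0 then 34 = 221d^2, so 221·34 = (221d)^2 is a perfect square in Q — but 221·34 = 7514 is not a perfect square (since 221 and 34 are distinct squarefree integers). Contradiction. Hence √34 ∉ Q(√221), so x^2 - 34 stays irreducible over Q(√221) and [Q(√221, √34) : Q(√221)] = 2. By the tower law, [Q(√221, √34) : Q] = 2 · 2 = 4.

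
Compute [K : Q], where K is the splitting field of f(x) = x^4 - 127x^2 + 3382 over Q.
[K : Q] = 4

Solving the quadratic in x^2: x^2 = (127 ± √(127^2 - 4·3382))/2 = (127 ± √2601)/2 = (127 ± 51)/2, giving x^2 = 38 or x^2 = 89. So f(x) = (x^2 - 38)(x^2 - 89) and the roots of f are ±√38, ±√89. Hence the splitting field is K = Q(√38, √89). Since 38 and 89 are distinct squarefree integers > 1, their product 3382 is not a perfect square, so √89 ∉ Q(√38). By the tower law [K:Q] = [Q(√38,√89):Q(√38)] · [Q(√38):Q] = 2 · 2 = 4.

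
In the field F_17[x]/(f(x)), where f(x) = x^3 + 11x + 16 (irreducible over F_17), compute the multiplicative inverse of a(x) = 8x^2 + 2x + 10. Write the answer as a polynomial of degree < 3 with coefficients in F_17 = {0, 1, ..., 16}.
a(x)^(-1) ≡ 9x^2 + 12x + 4 (mod f(x))

Since f is irreducible over F_17, F_17[x]/(f) is a field and a(x) ≠ 0 has an inverse. Apply the extended Euclidean algorithm to f(x) and a(x) in F_17[x]: f(x) = (15x + 9)·a(x) + (13x + 11);  a(x) = (15x + 11)·(13x + 11) + (8). The last nonzero remainder is the constant 8 = gcd(f, a) in F_17. Back-substituting through the division chain expresses 8 = s(x)·a(x) + t(x)·f(x) with s(x) ≡ 4x^2 + 11x + 15 (mod f), so (4x^2 + 11x + 15)·a(x) ≡ 8 (mod f). Multiplying by 8^(-1) ≡ 15 in F_17 gives a(x)^(-1) ≡ 15·(4x^2 + 11x + 15) ≡ 9x^2 + 12x + 4 (mod f). Check: (8x^2 + 2x + 10)·(9x^2 + 12x + 4) = 4x^4 + 12x^3 + 10x^2 + 9x + 6 ≡ 1 (mod x^3 + 11x + 16).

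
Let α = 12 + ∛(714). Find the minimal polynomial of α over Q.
m_α(x) = x^3 - 36x^2 + 432x - 2442

Set β = α - 12 = ∛(714), so β^3 = 714. Then (α - 12)^3 - 714 = 0, i.e. α is a root of g(x) = (x - 12)^3 - 714 = x^3 - 36x^2 + 432x - 2442. Since g(x) = h(x - 12) where h(x) = x^3 - 714, and h is irreducible over Q (because 714 is not a perfect cube, so h has no rational root, and a monic cubic with no rational root is irreducible), g is also irreducible (irreducibility is preserved under the substitution x → x - 12). Hence m_α(x) = x^3 - 36x^2 + 432x - 2442.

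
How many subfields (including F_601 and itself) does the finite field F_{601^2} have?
F_{601^2} has 2 subfields

The subfields of F_{p^n} are exactly the fields F_{p^d} for d | n (each is the fixed field of the unique index-d subgroup of Gal(F_{p^n}/F_p) ≅ Z/nZ). The divisors of n = 2 are {1, 2}, giving 2 subfields: F_{601^1}, F_{601^2}.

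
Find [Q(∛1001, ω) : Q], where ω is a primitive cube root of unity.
[Q(∛1001, ω) : Q] = 6

[Q(∛1001):Q] = 3 (min poly x^3 - 1001, irreducible since 1001 is not a perfect cube). [Q(ω):Q] = 2 (min poly x^2 + x + 1). Since Q(∛1001) ⊂ R and ω ∉ R, we have ω ∉ Q(∛1001), so x^2 + x + 1 remains irreducible over Q(∛1001) and [Q(∛1001, ω) : Q(∛1001)] = 2. By the tower law, [Q(∛1001, ω) : Q] = 3 · 2 = 6. (In fact Q(∛1001, ω) is the splitting field of x^3 - 1001 over Q.)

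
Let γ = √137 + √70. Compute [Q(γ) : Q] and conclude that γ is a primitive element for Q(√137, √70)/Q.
[Q(γ) : Q] = 4 (equivalently, Q(γ) = Q(√137, √70))

Obviously Q(γ) ⊆ Q(√137, √70), and [Q(√137, √70):Q] = 4 (since 137, 70 are distinct squarefree integers > 1 with 9590 not a perfect square). To show equality we compute the minimal polynomial of γ. From γ = √137 + √70: γ^2 = 137 + 2√(9590) + 70 = 207 + 2√(9590), so γ^2 - 207 = 2√(9590); squaring, (γ^2 - 207)^2 = 4·9590, i.e. γ^4 - 414γ^2 + 42849 - 38360 = 0, i.e. γ^4 - 414γ^2 + 4489 = 0. So γ is a root of x^4 - 414x^2 + 4489. This polynomial is irreducible over Q: it has no rational root (each ±√137 ± √70 is irrational), and any factorization into two quadratics over Q would force √(9590) ∈ Q (pairing opposite roots) or √137, √70 ∈ Q (other pairings), all impossible. Hence [Q(γ):Q] = 4 = [Q(√137, √70):Q], so Q(γ) = Q(√137, √70).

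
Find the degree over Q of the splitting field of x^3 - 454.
[K : Q] = 6

The roots of x^3 - 454 are ∛454, ω∛454, ω^2∛454 where ω = e^(2πi/3) is a primitive cube root of unity, so K = Q(∛454, ω). Now [Q(∛454):Q] = 3 (since 454 is not a perfect cube, x^3 - 454 is irreducible) and [Q(ω):Q] = 2. Both 2 and 3 divide [K:Q], and [K:Q] ≤ 3·2 = 6, so [K:Q] = 6. (Equivalently: Q(∛454) ⊂ R but ω ∉ R, so [K : Q(∛454)] = 2.)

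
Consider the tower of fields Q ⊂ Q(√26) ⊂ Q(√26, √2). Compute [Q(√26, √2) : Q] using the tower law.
[Q(√26, √2) : Q] = 4

[Q(√26):Q] = 2 (min poly x^2 - 26, irreducible since 26 is squarefree > 1). For the top step, suppose √2 ∈ Q(√26), say √2 = c + d√26 with c, d ∈ Q. Squaring: 2 = c^2 + 26d^2 + 2cd√26. Since √26 ∉ Q this forces 2cd = 0. If d = 0 then √2 = c ∈ Q, contradicting 2 squarefree > 1. If c = 0 then 2 = 26d^2, so 26·2 = (26d)^2 is a perfect square in Q — but 26·2 = 52 is not a perfect square (since 26 and 2 are distinct squarefree integers). Contradiction. Hence √2 ∉ Q(√26), so x^2 - 2 stays irreducible over Q(√26) and [Q(√26, √2) : Q(√26)] = 2. By the tower law, [Q(√26, √2) : Q] = 2 · 2 = 4.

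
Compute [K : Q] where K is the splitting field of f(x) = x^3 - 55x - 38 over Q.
[K : Q] = 6

By the rational root test, any rational root of the monic integer polynomial f(x) = x^3 - 55x - 38 must be an integer dividing the constant term -38, i.e. one of ±{1, 2, 19, 38}. Evaluating: f(1) = -92, f(-1) = 16, f(2) = -140, f(-2) = 64, f(19) = 5776, f(-19) = -5852, f(38) = 52744, f(-38) = -52820; none is 0, so f has no rational root and is therefore irreducible over Q (a cubic with no linear factor over a field is irreducible). For an irreducible cubic, the Galois group is A_3 or S_3 according as the discriminant disc(f) = -4a^3 - 27b^2 = -4·(-55)^3 - 27·(-38)^2 = 626512 is or is not a square in Q. Here disc(f) = 626512 is not a perfect square in Q, so the Galois group of f over Q is not contained in A_3 and must be all of S_3. The splitting field has degree |S_3| = 6 over Q, so [K : Q] = 6.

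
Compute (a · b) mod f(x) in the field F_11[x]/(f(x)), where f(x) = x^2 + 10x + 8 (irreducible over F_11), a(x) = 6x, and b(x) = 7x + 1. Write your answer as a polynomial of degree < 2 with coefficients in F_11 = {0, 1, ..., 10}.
a · b ≡ 4x + 5 (mod f(x))

Multiply in F_11[x]: a(x)·b(x) = (6x)·(7x + 1) = 9x^2 + 6x. This has degree ≥ 2, so divide by f(x) over F_11: 9x^2 + 6x = (9)·(x^2 + 10x + 8) + (4x + 5). Hence a·b ≡ 4x + 5 (mod f). (F_11[x]/(f) is a field with 11^2 = 121 elements since f is irreducible of degree 2.)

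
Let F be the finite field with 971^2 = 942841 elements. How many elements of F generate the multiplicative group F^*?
There are φ(942840) = 248832 primitive elements

F_q^* is cyclic of order q - 1 = 942840. A cyclic group of order m has exactly φ(m) generators. Here m = 942840 = 2^3 · 3^5 · 5 · 97, so the number of primitive elements is φ(942840) = 248832.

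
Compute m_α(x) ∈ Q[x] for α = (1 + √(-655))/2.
m_α(x) = x^2 - x + 164

From 2α - 1 = √(-655), squaring gives (2α - 1)^2 = -655, i.e. 4α^2 - 4α + 1 = -655, so α^2 - α + (1 + 655)/4 = 0. Since -655 ≡ 1 (mod 4), (1 + 655)/4 = 164 ∈ Z. The polynomial x^2 - x + 164 has discriminant 1 - 4·(164) = -655, which is not a perfect square in Q (d = -655 is squarefree and ≠ 1), so x^2 - x + 164 is irreducible over Q. It is the minimal polynomial of α.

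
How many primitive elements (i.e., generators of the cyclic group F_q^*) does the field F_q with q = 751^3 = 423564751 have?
There are φ(423564750) = 96811200 primitive elements

F_q^* is cyclic of order q - 1 = 423564750. A cyclic group of order m has exactly φ(m) generators. Here m = 423564750 = 2 · 3^2 · 5^3 · 7 · 26893, so the number of primitive elements is φ(423564750) = 96811200.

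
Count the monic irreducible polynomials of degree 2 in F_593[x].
There are 175528 monic irreducible polynomials of degree 2 over F_593

Each element of F_{593^2} that lies in no proper subfield is a root of exactly one monic irreducible of degree 2 over F_593, and each such polynomial has 2 distinct roots in F_{593^2}. By Möbius inversion the count is N_593(2) = (1/2) Σ_{d|2} μ(2/d) · 593^d = (1/2)(μ(2)·593^1 + μ(1)·593^2) = 351056/2 = 175528.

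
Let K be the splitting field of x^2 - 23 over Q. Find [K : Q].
[K : Q] = 2

f(x) = x^2 - 23 factors as (x - √23)(x + √23). The splitting field is K = Q(√23). Since 23 is squarefree and > 1, it is not a perfect square, so x^2 - 23 is irreducible over Q and [Q(√23) : Q] = 2. Hence [K : Q] = 2.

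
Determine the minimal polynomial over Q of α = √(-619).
m_α(x) = x^2 + 619

α satisfies α^2 + 619 = 0, so x^2 + 619 annihilates α. Since d = -619 is squarefree and ≠ 1, it is not a perfect square in Q, so x^2 + 619 has no rational root and is therefore irreducible over Q (a degree-2 polynomial over a field is irreducible iff it has no root). Hence m_α(x) = x^2 + 619.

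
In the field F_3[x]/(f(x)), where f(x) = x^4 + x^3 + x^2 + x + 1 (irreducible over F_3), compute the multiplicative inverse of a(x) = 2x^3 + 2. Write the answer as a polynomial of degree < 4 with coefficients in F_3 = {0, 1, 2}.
a(x)^(-1) ≡ 2x^2 + 2x + 2 (mod f(x))

Since f is irreducible over F_3, F_3[x]/(f) is a field and a(x) ≠ 0 has an inverse. Apply the extended Euclidean algorithm to f(x) and a(x) in F_3[x]: f(x) = (2x + 2)·a(x) + (x^2);  a(x) = (2x)·(x^2) + (2). The last nonzero remainder is the constant 2 = gcd(f, a) in F_3. Back-substituting through the division chain expresses 2 = s(x)·a(x) + t(x)·f(x) with s(x) ≡ x^2 + x + 1 (mod f), so (x^2 + x + 1)·a(x) ≡ 2 (mod f). Multiplying by 2^(-1) ≡ 2 in F_3 gives a(x)^(-1) ≡ 2·(x^2 + x + 1) ≡ 2x^2 + 2x + 2 (mod f). Check: (2x^3 + 2)·(2x^2 + 2x + 2) = x^5 + x^4 + x^3 + x^2 + x + 1 ≡ 1 (mod x^4 + x^3 + x^2 + x + 1).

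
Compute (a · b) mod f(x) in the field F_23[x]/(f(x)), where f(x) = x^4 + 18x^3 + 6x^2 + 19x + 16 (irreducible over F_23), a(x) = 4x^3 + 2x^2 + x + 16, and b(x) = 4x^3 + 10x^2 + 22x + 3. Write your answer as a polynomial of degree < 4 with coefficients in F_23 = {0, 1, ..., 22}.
a · b ≡ 15x^3 + 4x^2 + 11x + 17 (mod f(x))

Multiply in F_23[x]: a(x)·b(x) = (4x^3 + 2x^2 + x + 16)·(4x^3 + 10x^2 + 22x + 3) = 16x^6 + 2x^5 + 20x^4 + 15x^3 + 4x^2 + 10x + 2. This has degree ≥ 4, so divide by f(x) over F_23: 16x^6 + 2x^5 + 20x^4 + 15x^3 + 4x^2 + 10x + 2 = (16x^2 + 13x + 12)·(x^4 + 18x^3 + 6x^2 + 19x + 16) + (15x^3 + 4x^2 + 11x + 17). Hence a·b ≡ 15x^3 + 4x^2 + 11x + 17 (mod f). (F_23[x]/(f) is a field with 23^4 = 279841 elements since f is irreducible of degree 4.)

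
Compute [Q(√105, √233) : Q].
[Q(√105, √233) : Q] = 4

[Q(√105):Q] = 2 (min poly x^2 - 105, irreducible since 105 is squarefree > 1). For the top step, suppose √233 ∈ Q(√105), say √233 = c + d√105 with c, d ∈ Q. Squaring: 233 = c^2 + 105d^2 + 2cd√105. Since √105 ∉ Q this forces 2cd = 0. If d = 0 then √233 = c ∈ Q, contradicting 233 squarefree > 1. If c = 0 then 233 = 105d^2, so 105·233 = (105d)^2 is a perfect square in Q — but 105·233 = 24465 is not a perfect square (since 105 and 233 are distinct squarefree integers). Contradiction. Hence √233 ∉ Q(√105), so x^2 - 233 stays irreducible over Q(√105) and [Q(√105, √233) : Q(√105)] = 2. By the tower law, [Q(√105, √233) : Q] = 2 · 2 = 4.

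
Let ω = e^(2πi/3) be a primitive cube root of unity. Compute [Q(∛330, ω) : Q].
[Q(∛330, ω) : Q] = 6

[Q(∛330):Q] = 3 (min poly x^3 - 330, irreducible since 330 is not a perfect cube). [Q(ω):Q] = 2 (min poly x^2 + x + 1). Since Q(∛330) ⊂ R and ω ∉ R, we have ω ∉ Q(∛330), so x^2 + x + 1 remains irreducible over Q(∛330) and [Q(∛330, ω) : Q(∛330)] = 2. By the tower law, [Q(∛330, ω) : Q] = 3 · 2 = 6. (In fact Q(∛330, ω) is the splitting field of x^3 - 330 over Q.)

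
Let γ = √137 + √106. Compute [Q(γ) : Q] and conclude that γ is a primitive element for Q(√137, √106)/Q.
[Q(γ) : Q] = 4 (equivalently, Q(γ) = Q(√137, √106))

Obviously Q(γ) ⊆ Q(√137, √106), and [Q(√137, √106):Q] = 4 (since 137, 106 are distinct squarefree integers > 1 with 14522 not a perfect square). To show equality we compute the minimal polynomial of γ. From γ = √137 + √106: γ^2 = 137 + 2√(14522) + 106 = 243 + 2√(14522), so γ^2 - 243 = 2√(14522); squaring, (γ^2 - 243)^2 = 4·14522, i.e. γ^4 - 486γ^2 + 59049 - 58088 = 0, i.e. γ^4 - 486γ^2 + 961 = 0. So γ is a root of x^4 - 486x^2 + 961. This polynomial is irreducible over Q: it has no rational root (each ±√137 ± √106 is irrational), and any factorization into two quadratics over Q would force √(14522) ∈ Q (pairing opposite roots) or √137, √106 ∈ Q (other pairings), all impossible. Hence [Q(γ):Q] = 4 = [Q(√137, √106):Q], so Q(γ) = Q(√137, √106).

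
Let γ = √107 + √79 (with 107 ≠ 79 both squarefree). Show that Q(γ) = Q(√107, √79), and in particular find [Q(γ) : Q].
[Q(γ) : Q] = 4 (equivalently, Q(γ) = Q(√107, √79))

Obviously Q(γ) ⊆ Q(√107, √79), and [Q(√107, √79):Q] = 4 (since 107, 79 are distinct squarefree integers > 1 with 8453 not a perfect square). To show equality we compute the minimal polynomial of γ. From γ = √107 + √79: γ^2 = 107 + 2√(8453) + 79 = 186 + 2√(8453), so γ^2 - 186 = 2√(8453); squaring, (γ^2 - 186)^2 = 4·8453, i.e. γ^4 - 372γ^2 + 34596 - 33812 = 0, i.e. γ^4 - 372γ^2 + 784 = 0. So γ is a root of x^4 - 372x^2 + 784. This polynomial is irreducible over Q: it has no rational root (each ±√107 ± √79 is irrational), and any factorization into two quadratics over Q would force √(8453) ∈ Q (pairing opposite roots) or √107, √79 ∈ Q (other pairings), all impossible. Hence [Q(γ):Q] = 4 = [Q(√107, √79):Q], so Q(γ) = Q(√107, √79).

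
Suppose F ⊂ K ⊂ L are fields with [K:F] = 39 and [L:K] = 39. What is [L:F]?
[L:F] = 1521

The tower law says that for any tower of field extensions F ⊂ K ⊂ L with finite degrees, [L:F] = [L:K] · [K:F]. Here this gives [L:F] = 39 · 39 = 1521.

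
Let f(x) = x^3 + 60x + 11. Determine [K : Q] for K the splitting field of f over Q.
[K : Q] = 6

By the rational root test, any rational root of the monic integer polynomial f(x) = x^3 + 60x + 11 must be an integer dividing the constant term 11, i.e. one of ±{1, 11}. Evaluating: f(1) = 72, f(-1) = -50, f(11) = 2002, f(-11) = -1980; none is 0, so f has no rational root and is therefore irreducible over Q (a cubic with no linear factor over a field is irreducible). For an irreducible cubic, the Galois group is A_3 or S_3 according as the discriminant disc(f) = -4a^3 - 27b^2 = -4·(60)^3 - 27·(11)^2 = -867267 is or is not a square in Q. Here disc(f) = -867267 is not a perfect square in Q, so the Galois group of f over Q is not contained in A_3 and must be all of S_3. The splitting field has degree |S_3| = 6 over Q, so [K : Q] = 6.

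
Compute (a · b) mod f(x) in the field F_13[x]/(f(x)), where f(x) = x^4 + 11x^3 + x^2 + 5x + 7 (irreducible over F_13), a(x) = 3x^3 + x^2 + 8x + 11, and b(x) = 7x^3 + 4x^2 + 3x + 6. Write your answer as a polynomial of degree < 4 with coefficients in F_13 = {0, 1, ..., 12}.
a · b ≡ 5x^3 + 11x^2 + 7 (mod f(x))

Multiply in F_13[x]: a(x)·b(x) = (3x^3 + x^2 + 8x + 11)·(7x^3 + 4x^2 + 3x + 6) = 8x^6 + 6x^5 + 4x^4 + 9x^2 + 3x + 1. This has degree ≥ 4, so divide by f(x) over F_13: 8x^6 + 6x^5 + 4x^4 + 9x^2 + 3x + 1 = (8x^2 + 9x + 1)·(x^4 + 11x^3 + x^2 + 5x + 7) + (5x^3 + 11x^2 + 7). Hence a·b ≡ 5x^3 + 11x^2 + 7 (mod f). (F_13[x]/(f) is a field with 13^4 = 28561 elements since f is irreducible of degree 4.)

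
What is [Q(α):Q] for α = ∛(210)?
[Q(α):Q] = 3

The minimal polynomial of α is x^3 - 210, irreducible over Q since 210 is not a perfect cube (so x^3 - 210 has no rational root). Hence [Q(α):Q] = deg(m_α) = 3.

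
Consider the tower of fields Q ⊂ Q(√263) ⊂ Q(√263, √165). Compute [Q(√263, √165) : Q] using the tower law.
[Q(√263, √165) : Q] = 4

[Q(√263):Q] = 2 (min poly x^2 - 263, irreducible since 263 is squarefree > 1). For the top step, suppose √165 ∈ Q(√263), say √165 = c + d√263 with c, d ∈ Q. Squaring: 165 = c^2 + 263d^2 + 2cd√263. Since √263 ∉ Q this forces 2cd = 0. If d = 0 then √165 = c ∈ Q, contradicting 165 squarefree > 1. If c = 0 then 165 = 263d^2, so 263·165 = (263d)^2 is a perfect square in Q — but 263·165 = 43395 is not a perfect square (since 263 and 165 are distinct squarefree integers). Contradiction. Hence √165 ∉ Q(√263), so x^2 - 165 stays irreducible over Q(√263) and [Q(√263, √165) : Q(√263)] = 2. By the tower law, [Q(√263, √165) : Q] = 2 · 2 = 4.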